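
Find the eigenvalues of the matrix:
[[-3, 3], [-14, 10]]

Characteristic equation: det(A - λI) = 0
λ² - (trace)λ + (det) = 0
trace = -3 + 10 = 7, det = (-3)(10) - (3)(-14) = 12
λ² - (7)λ + (12) = 0
λ = (7 ± √((7)² - 4·(12))) / 2 = (7 ± √1) / 2
Solving: λ = 3, 4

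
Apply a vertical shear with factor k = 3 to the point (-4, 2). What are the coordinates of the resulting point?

Shear matrix for vertical shear with factor k = 3:
[[1, 0], [3, 1]]
Result: (-4, 2) → (-4, -10)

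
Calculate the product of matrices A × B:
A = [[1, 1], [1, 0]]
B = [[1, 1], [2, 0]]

Matrix multiplication:
C[0][0] = 1×1 + 1×2 = 3
C[0][1] = 1×1 + 1×0 = 1
C[1][0] = 1×1 + 0×2 = 1
C[1][1] = 1×1 + 0×0 = 1
Result: [[3, 1], [1, 1]]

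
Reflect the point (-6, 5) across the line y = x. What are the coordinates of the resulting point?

Reflection across line y = x: (-6, 5) → (5, -6)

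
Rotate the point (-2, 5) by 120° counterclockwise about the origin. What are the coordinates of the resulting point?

Rotation matrix for 120°: [[cos 120°, -sin 120°], [sin 120°, cos 120°]] ≈ [[-0.500000, -0.866025], [0.866025, -0.500000]]
[[-0.500000, -0.866025], [0.866025, -0.500000]] × [-2, 5]ᵀ ≈ [-3.3301, -4.2321]ᵀ
Result: (-3.3301, -4.2321)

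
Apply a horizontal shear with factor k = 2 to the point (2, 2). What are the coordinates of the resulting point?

Shear matrix for horizontal shear with factor k = 2:
[[1, 2], [0, 1]]
Result: (2, 2) → (6, 2)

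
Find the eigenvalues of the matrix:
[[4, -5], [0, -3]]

Characteristic equation: det(A - λI) = 0
λ² - (trace)λ + (det) = 0
trace = 4 + -3 = 1, det = (4)(-3) - (-5)(0) = -12
λ² - (1)λ + (-12) = 0
λ = (1 ± √((1)² - 4·(-12))) / 2 = (1 ± √49) / 2
Solving: λ = -3, 4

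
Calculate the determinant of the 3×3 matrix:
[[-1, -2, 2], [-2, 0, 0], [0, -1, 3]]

Expansion along first row:
det = -1·det([[0,0],[-1,3]]) - -2·det([[-2,0],[0,3]]) + 2·det([[-2,0],[0,-1]])
    = -1·(0·3 - 0·-1) - -2·(-2·3 - 0·0) + 2·(-2·-1 - 0·0)
    = -1·0 - -2·-6 + 2·2
    = 0 + -12 + 4 = -8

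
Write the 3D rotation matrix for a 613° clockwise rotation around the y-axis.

Rotation matrix for clockwise 613° around y-axis:
A clockwise rotation by 613° is a counterclockwise rotation by -613°.
cos(-613°) = -0.2924, sin(-613°) = 0.9563
Result: [[-0.2924, 0, 0.9563], [0, 1, 0], [-0.9563, 0, -0.2924]]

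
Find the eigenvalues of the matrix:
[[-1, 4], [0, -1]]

Characteristic equation: det(A - λI) = 0
λ² - (trace)λ + (det) = 0
trace = -1 + -1 = -2, det = (-1)(-1) - (4)(0) = 1
λ² - (-2)λ + (1) = 0
λ = (-2 ± √((-2)² - 4·(1))) / 2 = (-2 ± √0) / 2
Solving: λ = -1, -1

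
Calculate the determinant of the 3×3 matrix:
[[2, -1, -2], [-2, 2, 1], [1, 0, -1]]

Expansion along first row:
det = 2·det([[2,1],[0,-1]]) - -1·det([[-2,1],[1,-1]]) + -2·det([[-2,2],[1,0]])
    = 2·(2·-1 - 1·0) - -1·(-2·-1 - 1·1) + -2·(-2·0 - 2·1)
    = 2·-2 - -1·1 + -2·-2
    = -4 + 1 + 4 = 1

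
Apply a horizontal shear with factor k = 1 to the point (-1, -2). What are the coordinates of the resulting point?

Shear matrix for horizontal shear with factor k = 1:
[[1, 1], [0, 1]]
Result: (-1, -2) → (-3, -2)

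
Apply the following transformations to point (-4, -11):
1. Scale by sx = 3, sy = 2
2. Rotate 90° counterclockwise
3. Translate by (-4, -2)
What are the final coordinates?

Step 1: Scale → (-12, -22)
Step 2: Rotate 90° → (22, -12)
Step 3: Translate → (18, -14)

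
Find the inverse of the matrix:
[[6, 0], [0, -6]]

For [[a,b],[c,d]], inverse = (1/det)·[[d,-b],[-c,a]]
det = (6)(-6) - (0)(0) = -36 - 0 = -36
Inverse = (1/-36)·[[-6, 0], [0, 6]]
= [[1/6, 0], [0, -1/6]]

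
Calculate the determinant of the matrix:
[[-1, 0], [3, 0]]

For a 2×2 matrix [[a, b], [c, d]], det = ad - bc
det = (-1)(0) - (0)(3) = 0 - 0 = 0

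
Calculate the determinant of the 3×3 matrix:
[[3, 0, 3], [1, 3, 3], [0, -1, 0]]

Expansion along first row:
det = 3·det([[3,3],[-1,0]]) - 0·det([[1,3],[0,0]]) + 3·det([[1,3],[0,-1]])
    = 3·(3·0 - 3·-1) - 0·(1·0 - 3·0) + 3·(1·-1 - 3·0)
    = 3·3 - 0·0 + 3·-1
    = 9 + 0 + -3 = 6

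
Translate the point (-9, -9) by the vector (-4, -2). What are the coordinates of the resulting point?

Translation by (-4, -2) (homogeneous matrix [[1, 0, -4], [0, 1, -2], [0, 0, 1]]):
x' = -9 + -4 = -13
y' = -9 + -2 = -11
Result: (-13, -11)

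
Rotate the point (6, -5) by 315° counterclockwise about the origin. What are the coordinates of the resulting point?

Rotation matrix for 315°: [[cos 315°, -sin 315°], [sin 315°, cos 315°]] ≈ [[0.707107, 0.707107], [-0.707107, 0.707107]]
[[0.707107, 0.707107], [-0.707107, 0.707107]] × [6, -5]ᵀ ≈ [0.7071, -7.7782]ᵀ
Result: (0.7071, -7.7782)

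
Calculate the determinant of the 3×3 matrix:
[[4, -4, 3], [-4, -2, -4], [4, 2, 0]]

Expansion along first row:
det = 4·det([[-2,-4],[2,0]]) - -4·det([[-4,-4],[4,0]]) + 3·det([[-4,-2],[4,2]])
    = 4·(-2·0 - -4·2) - -4·(-4·0 - -4·4) + 3·(-4·2 - -2·4)
    = 4·8 - -4·16 + 3·0
    = 32 + 64 + 0 = 96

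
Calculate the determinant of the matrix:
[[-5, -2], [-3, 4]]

For a 2×2 matrix [[a, b], [c, d]], det = ad - bc
det = (-5)(4) - (-2)(-3) = -20 - 6 = -26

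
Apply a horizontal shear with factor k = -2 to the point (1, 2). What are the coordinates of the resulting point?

Shear matrix for horizontal shear with factor k = -2:
[[1, -2], [0, 1]]
Result: (1, 2) → (-3, 2)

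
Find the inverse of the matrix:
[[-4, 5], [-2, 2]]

For [[a,b],[c,d]], inverse = (1/det)·[[d,-b],[-c,a]]
det = (-4)(2) - (5)(-2) = -8 - -10 = 2
Inverse = (1/2)·[[2, -5], [2, -4]]
= [[1, -5/2], [1, -2]]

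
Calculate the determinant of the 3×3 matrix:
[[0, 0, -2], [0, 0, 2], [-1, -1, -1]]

Expansion along first row:
det = 0·det([[0,2],[-1,-1]]) - 0·det([[0,2],[-1,-1]]) + -2·det([[0,0],[-1,-1]])
    = 0·(0·-1 - 2·-1) - 0·(0·-1 - 2·-1) + -2·(0·-1 - 0·-1)
    = 0·2 - 0·2 + -2·0
    = 0 + 0 + 0 = 0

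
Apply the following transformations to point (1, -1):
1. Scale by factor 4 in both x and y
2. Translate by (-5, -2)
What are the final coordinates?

Step 1: Scale (1, -1) by 4 → (4, -4)
Step 2: Translate by (-5, -2) → (-1, -6)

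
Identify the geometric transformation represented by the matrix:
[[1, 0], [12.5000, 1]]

This matrix represents: vertical shear with factor 12.5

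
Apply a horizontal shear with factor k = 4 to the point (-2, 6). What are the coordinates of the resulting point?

Shear matrix for horizontal shear with factor k = 4:
[[1, 4], [0, 1]]
Result: (-2, 6) → (22, 6)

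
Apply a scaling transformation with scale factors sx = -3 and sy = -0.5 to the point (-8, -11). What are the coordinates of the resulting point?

Scaling matrix:
[[-3, 0], [0, -0.50]]
Result: (-8 × -3, -11 × -0.5) = (24, 5.5)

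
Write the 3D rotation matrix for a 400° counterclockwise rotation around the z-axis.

Rotation matrix for counterclockwise 400° around z-axis:
cos(400°) = 0.7660, sin(400°) = 0.6428
Result: [[0.7660, -0.6428, 0], [0.6428, 0.7660, 0], [0, 0, 1]]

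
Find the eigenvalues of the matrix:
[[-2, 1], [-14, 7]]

Characteristic equation: det(A - λI) = 0
λ² - (trace)λ + (det) = 0
trace = -2 + 7 = 5, det = (-2)(7) - (1)(-14) = 0
λ² - (5)λ + (0) = 0
λ = (5 ± √((5)² - 4·(0))) / 2 = (5 ± √25) / 2
Solving: λ = 0, 5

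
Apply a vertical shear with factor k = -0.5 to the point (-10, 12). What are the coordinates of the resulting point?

Shear matrix for vertical shear with factor k = -0.5:
[[1, 0], [-0.50, 1]]
Result: (-10, 12) → (-10, 17)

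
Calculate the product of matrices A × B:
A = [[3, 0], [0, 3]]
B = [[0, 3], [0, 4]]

Matrix multiplication:
C[0][0] = 3×0 + 0×0 = 0
C[0][1] = 3×3 + 0×4 = 9
C[1][0] = 0×0 + 3×0 = 0
C[1][1] = 0×3 + 3×4 = 12
Result: [[0, 9], [0, 12]]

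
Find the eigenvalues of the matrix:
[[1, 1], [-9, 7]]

Characteristic equation: det(A - λI) = 0
λ² - (trace)λ + (det) = 0
trace = 1 + 7 = 8, det = (1)(7) - (1)(-9) = 16
λ² - (8)λ + (16) = 0
λ = (8 ± √((8)² - 4·(16))) / 2 = (8 ± √0) / 2
Solving: λ = 4, 4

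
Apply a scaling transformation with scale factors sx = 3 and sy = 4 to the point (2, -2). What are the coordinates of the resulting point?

Scaling matrix:
[[3, 0], [0, 4]]
Result: (2 × 3, -2 × 4) = (6, -8)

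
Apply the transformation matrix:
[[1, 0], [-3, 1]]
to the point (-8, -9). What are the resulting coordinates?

Matrix multiplication:
[[1, 0], [-3, 1]] × [-8, -9]ᵀ
= [(1)(-8) + (0)(-9), (-3)(-8) + (1)(-9)]ᵀ
= [-8, 15]ᵀ
Result: (-8, 15)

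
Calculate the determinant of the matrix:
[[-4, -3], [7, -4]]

For a 2×2 matrix [[a, b], [c, d]], det = ad - bc
det = (-4)(-4) - (-3)(7) = 16 - -21 = 37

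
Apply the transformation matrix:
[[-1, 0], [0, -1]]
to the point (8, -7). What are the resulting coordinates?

Matrix multiplication:
[[-1, 0], [0, -1]] × [8, -7]ᵀ
= [(-1)(8) + (0)(-7), (0)(8) + (-1)(-7)]ᵀ
= [-8, 7]ᵀ
Result: (-8, 7)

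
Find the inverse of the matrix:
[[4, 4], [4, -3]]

For [[a,b],[c,d]], inverse = (1/det)·[[d,-b],[-c,a]]
det = (4)(-3) - (4)(4) = -12 - 16 = -28
Inverse = (1/-28)·[[-3, -4], [-4, 4]]
= [[3/28, 1/7], [1/7, -1/7]]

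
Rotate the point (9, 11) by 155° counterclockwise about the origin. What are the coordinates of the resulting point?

Rotation matrix for 155°: [[cos 155°, -sin 155°], [sin 155°, cos 155°]] ≈ [[-0.906308, -0.422618], [0.422618, -0.906308]]
[[-0.906308, -0.422618], [0.422618, -0.906308]] × [9, 11]ᵀ ≈ [-12.8056, -6.1658]ᵀ
Result: (-12.8056, -6.1658)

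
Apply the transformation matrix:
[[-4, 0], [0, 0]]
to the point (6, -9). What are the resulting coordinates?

Matrix multiplication:
[[-4, 0], [0, 0]] × [6, -9]ᵀ
= [(-4)(6) + (0)(-9), (0)(6) + (0)(-9)]ᵀ
= [-24, 0]ᵀ
Result: (-24, 0)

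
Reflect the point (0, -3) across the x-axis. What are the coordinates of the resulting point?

Reflection across x-axis: (0, -3) → (0, 3)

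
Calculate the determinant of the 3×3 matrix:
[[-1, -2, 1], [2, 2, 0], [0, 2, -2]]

Expansion along first row:
det = -1·det([[2,0],[2,-2]]) - -2·det([[2,0],[0,-2]]) + 1·det([[2,2],[0,2]])
    = -1·(2·-2 - 0·2) - -2·(2·-2 - 0·0) + 1·(2·2 - 2·0)
    = -1·-4 - -2·-4 + 1·4
    = 4 + -8 + 4 = 0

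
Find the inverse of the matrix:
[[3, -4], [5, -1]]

For [[a,b],[c,d]], inverse = (1/det)·[[d,-b],[-c,a]]
det = (3)(-1) - (-4)(5) = -3 - -20 = 17
Inverse = (1/17)·[[-1, 4], [-5, 3]]
= [[-1/17, 4/17], [-5/17, 3/17]]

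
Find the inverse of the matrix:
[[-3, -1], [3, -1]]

For [[a,b],[c,d]], inverse = (1/det)·[[d,-b],[-c,a]]
det = (-3)(-1) - (-1)(3) = 3 - -3 = 6
Inverse = (1/6)·[[-1, 1], [-3, -3]]
= [[-1/6, 1/6], [-1/2, -1/2]]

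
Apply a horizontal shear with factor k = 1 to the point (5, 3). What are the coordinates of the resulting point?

Shear matrix for horizontal shear with factor k = 1:
[[1, 1], [0, 1]]
Result: (5, 3) → (8, 3)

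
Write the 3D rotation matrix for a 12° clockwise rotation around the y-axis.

Rotation matrix for clockwise 12° around y-axis:
A clockwise rotation by 12° is a counterclockwise rotation by -12°.
cos(-12°) = 0.9781, sin(-12°) = -0.2079
Result: [[0.9781, 0, -0.2079], [0, 1, 0], [0.2079, 0, 0.9781]]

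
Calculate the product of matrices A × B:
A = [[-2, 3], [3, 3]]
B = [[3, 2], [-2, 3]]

Matrix multiplication:
C[0][0] = -2×3 + 3×-2 = -12
C[0][1] = -2×2 + 3×3 = 5
C[1][0] = 3×3 + 3×-2 = 3
C[1][1] = 3×2 + 3×3 = 15
Result: [[-12, 5], [3, 15]]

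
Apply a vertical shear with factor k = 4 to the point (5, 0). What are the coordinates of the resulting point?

Shear matrix for vertical shear with factor k = 4:
[[1, 0], [4, 1]]
Result: (5, 0) → (5, 20)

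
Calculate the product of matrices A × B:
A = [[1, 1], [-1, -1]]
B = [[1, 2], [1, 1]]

Matrix multiplication:
C[0][0] = 1×1 + 1×1 = 2
C[0][1] = 1×2 + 1×1 = 3
C[1][0] = -1×1 + -1×1 = -2
C[1][1] = -1×2 + -1×1 = -3
Result: [[2, 3], [-2, -3]]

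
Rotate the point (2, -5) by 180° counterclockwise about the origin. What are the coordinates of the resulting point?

Rotation matrix for 180°: [[cos 180°, -sin 180°], [sin 180°, cos 180°]] = [[-1, 0], [0, -1]]
[[-1, 0], [0, -1]] × [2, -5]ᵀ = [-2, 5]ᵀ
Result: (-2, 5)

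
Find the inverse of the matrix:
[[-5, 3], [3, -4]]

For [[a,b],[c,d]], inverse = (1/det)·[[d,-b],[-c,a]]
det = (-5)(-4) - (3)(3) = 20 - 9 = 11
Inverse = (1/11)·[[-4, -3], [-3, -5]]
= [[-4/11, -3/11], [-3/11, -5/11]]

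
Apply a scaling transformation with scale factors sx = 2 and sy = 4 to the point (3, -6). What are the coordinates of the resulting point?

Scaling matrix:
[[2, 0], [0, 4]]
Result: (3 × 2, -6 × 4) = (6, -24)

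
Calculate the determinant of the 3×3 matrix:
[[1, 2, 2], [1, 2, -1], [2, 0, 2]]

Expansion along first row:
det = 1·det([[2,-1],[0,2]]) - 2·det([[1,-1],[2,2]]) + 2·det([[1,2],[2,0]])
    = 1·(2·2 - -1·0) - 2·(1·2 - -1·2) + 2·(1·0 - 2·2)
    = 1·4 - 2·4 + 2·-4
    = 4 + -8 + -8 = -12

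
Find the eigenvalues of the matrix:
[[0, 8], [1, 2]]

Characteristic equation: det(A - λI) = 0
λ² - (trace)λ + (det) = 0
trace = 0 + 2 = 2, det = (0)(2) - (8)(1) = -8
λ² - (2)λ + (-8) = 0
λ = (2 ± √((2)² - 4·(-8))) / 2 = (2 ± √36) / 2
Solving: λ = -2, 4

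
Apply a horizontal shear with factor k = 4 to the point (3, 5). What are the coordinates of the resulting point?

Shear matrix for horizontal shear with factor k = 4:
[[1, 4], [0, 1]]
Result: (3, 5) → (23, 5)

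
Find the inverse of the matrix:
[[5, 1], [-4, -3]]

For [[a,b],[c,d]], inverse = (1/det)·[[d,-b],[-c,a]]
det = (5)(-3) - (1)(-4) = -15 - -4 = -11
Inverse = (1/-11)·[[-3, -1], [4, 5]]
= [[3/11, 1/11], [-4/11, -5/11]]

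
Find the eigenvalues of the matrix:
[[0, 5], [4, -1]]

Characteristic equation: det(A - λI) = 0
λ² - (trace)λ + (det) = 0
trace = 0 + -1 = -1, det = (0)(-1) - (5)(4) = -20
λ² - (-1)λ + (-20) = 0
λ = (-1 ± √((-1)² - 4·(-20))) / 2 = (-1 ± √81) / 2
Solving: λ = -5, 4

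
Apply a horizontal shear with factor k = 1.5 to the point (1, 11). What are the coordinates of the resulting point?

Shear matrix for horizontal shear with factor k = 1.5:
[[1, 1.50], [0, 1]]
Result: (1, 11) → (17.5, 11)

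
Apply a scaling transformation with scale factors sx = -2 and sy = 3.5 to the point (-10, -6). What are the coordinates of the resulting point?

Scaling matrix:
[[-2, 0], [0, 3.50]]
Result: (-10 × -2, -6 × 3.5) = (20, -21)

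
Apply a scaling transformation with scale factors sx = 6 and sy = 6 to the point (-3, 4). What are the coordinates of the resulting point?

Scaling matrix:
[[6, 0], [0, 6]]
Result: (-3 × 6, 4 × 6) = (-18, 24)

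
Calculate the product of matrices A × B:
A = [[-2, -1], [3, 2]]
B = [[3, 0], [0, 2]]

Matrix multiplication:
C[0][0] = -2×3 + -1×0 = -6
C[0][1] = -2×0 + -1×2 = -2
C[1][0] = 3×3 + 2×0 = 9
C[1][1] = 3×0 + 2×2 = 4
Result: [[-6, -2], [9, 4]]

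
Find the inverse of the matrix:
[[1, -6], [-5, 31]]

For [[a,b],[c,d]], inverse = (1/det)·[[d,-b],[-c,a]]
det = (1)(31) - (-6)(-5) = 31 - 30 = 1
Inverse = [[31, 6], [5, 1]]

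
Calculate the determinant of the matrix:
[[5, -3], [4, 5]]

For a 2×2 matrix [[a, b], [c, d]], det = ad - bc
det = (5)(5) - (-3)(4) = 25 - -12 = 37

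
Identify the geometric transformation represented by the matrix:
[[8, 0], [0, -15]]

This matrix represents: non-uniform scaling by sx = 8, sy = -15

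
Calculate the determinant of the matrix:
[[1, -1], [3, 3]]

For a 2×2 matrix [[a, b], [c, d]], det = ad - bc
det = (1)(3) - (-1)(3) = 3 - -3 = 6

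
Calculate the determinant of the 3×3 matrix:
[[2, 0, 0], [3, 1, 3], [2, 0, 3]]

Expansion along first row:
det = 2·det([[1,3],[0,3]]) - 0·det([[3,3],[2,3]]) + 0·det([[3,1],[2,0]])
    = 2·(1·3 - 3·0) - 0·(3·3 - 3·2) + 0·(3·0 - 1·2)
    = 2·3 - 0·3 + 0·-2
    = 6 + 0 + 0 = 6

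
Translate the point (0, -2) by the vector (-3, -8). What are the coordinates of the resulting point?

Translation by (-3, -8) (homogeneous matrix [[1, 0, -3], [0, 1, -8], [0, 0, 1]]):
x' = 0 + -3 = -3
y' = -2 + -8 = -10
Result: (-3, -10)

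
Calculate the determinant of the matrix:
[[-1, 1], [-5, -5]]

For a 2×2 matrix [[a, b], [c, d]], det = ad - bc
det = (-1)(-5) - (1)(-5) = 5 - -5 = 10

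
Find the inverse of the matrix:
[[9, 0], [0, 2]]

For [[a,b],[c,d]], inverse = (1/det)·[[d,-b],[-c,a]]
det = (9)(2) - (0)(0) = 18 - 0 = 18
Inverse = (1/18)·[[2, 0], [0, 9]]
= [[1/9, 0], [0, 1/2]]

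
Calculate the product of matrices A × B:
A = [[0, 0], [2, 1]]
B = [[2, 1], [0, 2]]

Matrix multiplication:
C[0][0] = 0×2 + 0×0 = 0
C[0][1] = 0×1 + 0×2 = 0
C[1][0] = 2×2 + 1×0 = 4
C[1][1] = 2×1 + 1×2 = 4
Result: [[0, 0], [4, 4]]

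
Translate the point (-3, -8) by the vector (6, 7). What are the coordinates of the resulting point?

Translation by (6, 7) (homogeneous matrix [[1, 0, 6], [0, 1, 7], [0, 0, 1]]):
x' = -3 + 6 = 3
y' = -8 + 7 = -1
Result: (3, -1)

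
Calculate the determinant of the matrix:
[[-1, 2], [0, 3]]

For a 2×2 matrix [[a, b], [c, d]], det = ad - bc
det = (-1)(3) - (2)(0) = -3 - 0 = -3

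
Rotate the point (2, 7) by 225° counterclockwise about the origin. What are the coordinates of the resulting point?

Rotation matrix for 225°: [[cos 225°, -sin 225°], [sin 225°, cos 225°]] ≈ [[-0.707107, 0.707107], [-0.707107, -0.707107]]
[[-0.707107, 0.707107], [-0.707107, -0.707107]] × [2, 7]ᵀ ≈ [3.5355, -6.3640]ᵀ
Result: (3.5355, -6.3640)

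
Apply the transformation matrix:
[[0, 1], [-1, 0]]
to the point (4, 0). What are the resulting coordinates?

Matrix multiplication:
[[0, 1], [-1, 0]] × [4, 0]ᵀ
= [(0)(4) + (1)(0), (-1)(4) + (0)(0)]ᵀ
= [0, -4]ᵀ
Result: (0, -4)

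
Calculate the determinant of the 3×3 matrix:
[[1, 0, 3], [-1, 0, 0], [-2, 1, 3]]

Expansion along first row:
det = 1·det([[0,0],[1,3]]) - 0·det([[-1,0],[-2,3]]) + 3·det([[-1,0],[-2,1]])
    = 1·(0·3 - 0·1) - 0·(-1·3 - 0·-2) + 3·(-1·1 - 0·-2)
    = 1·0 - 0·-3 + 3·-1
    = 0 + 0 + -3 = -3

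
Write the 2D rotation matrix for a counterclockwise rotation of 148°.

Rotation matrix formula: [[cos θ, -sin θ], [sin θ, cos θ]]
For θ = 148°:
cos(148°) = -0.8480
sin(148°) = 0.5299
Result: [[-0.8480, -0.5299], [0.5299, -0.8480]]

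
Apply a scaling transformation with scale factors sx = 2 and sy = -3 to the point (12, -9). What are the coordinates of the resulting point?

Scaling matrix:
[[2, 0], [0, -3]]
Result: (12 × 2, -9 × -3) = (24, 27)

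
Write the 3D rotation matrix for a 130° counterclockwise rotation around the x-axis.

Rotation matrix for counterclockwise 130° around x-axis:
cos(130°) = -0.6428, sin(130°) = 0.7660
Result: [[1, 0, 0], [0, -0.6428, -0.7660], [0, 0.7660, -0.6428]]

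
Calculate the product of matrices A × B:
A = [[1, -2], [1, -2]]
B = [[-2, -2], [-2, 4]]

Matrix multiplication:
C[0][0] = 1×-2 + -2×-2 = 2
C[0][1] = 1×-2 + -2×4 = -10
C[1][0] = 1×-2 + -2×-2 = 2
C[1][1] = 1×-2 + -2×4 = -10
Result: [[2, -10], [2, -10]]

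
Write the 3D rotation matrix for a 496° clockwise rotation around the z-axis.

Rotation matrix for clockwise 496° around z-axis:
A clockwise rotation by 496° is a counterclockwise rotation by -496°.
cos(-496°) = -0.7193, sin(-496°) = -0.6947
Result: [[-0.7193, 0.6947, 0], [-0.6947, -0.7193, 0], [0, 0, 1]]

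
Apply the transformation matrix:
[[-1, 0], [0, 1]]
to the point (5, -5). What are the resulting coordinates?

Matrix multiplication:
[[-1, 0], [0, 1]] × [5, -5]ᵀ
= [(-1)(5) + (0)(-5), (0)(5) + (1)(-5)]ᵀ
= [-5, -5]ᵀ
Result: (-5, -5)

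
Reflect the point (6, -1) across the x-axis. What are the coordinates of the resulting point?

Reflection across x-axis: (6, -1) → (6, 1)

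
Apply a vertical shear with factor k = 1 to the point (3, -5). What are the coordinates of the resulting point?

Shear matrix for vertical shear with factor k = 1:
[[1, 0], [1, 1]]
Result: (3, -5) → (3, -2)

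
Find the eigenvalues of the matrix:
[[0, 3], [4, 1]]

Characteristic equation: det(A - λI) = 0
λ² - (trace)λ + (det) = 0
trace = 0 + 1 = 1, det = (0)(1) - (3)(4) = -12
λ² - (1)λ + (-12) = 0
λ = (1 ± √((1)² - 4·(-12))) / 2 = (1 ± √49) / 2
Solving: λ = -3, 4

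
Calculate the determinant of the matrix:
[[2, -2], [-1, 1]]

For a 2×2 matrix [[a, b], [c, d]], det = ad - bc
det = (2)(1) - (-2)(-1) = 2 - 2 = 0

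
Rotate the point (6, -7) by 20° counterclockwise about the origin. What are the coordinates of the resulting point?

Rotation matrix for 20°: [[cos 20°, -sin 20°], [sin 20°, cos 20°]] ≈ [[0.939693, -0.342020], [0.342020, 0.939693]]
[[0.939693, -0.342020], [0.342020, 0.939693]] × [6, -7]ᵀ ≈ [8.0323, -4.5257]ᵀ
Result: (8.0323, -4.5257)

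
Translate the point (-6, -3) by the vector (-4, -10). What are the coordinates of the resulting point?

Translation by (-4, -10) (homogeneous matrix [[1, 0, -4], [0, 1, -10], [0, 0, 1]]):
x' = -6 + -4 = -10
y' = -3 + -10 = -13
Result: (-10, -13)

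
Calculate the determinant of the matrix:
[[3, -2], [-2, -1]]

For a 2×2 matrix [[a, b], [c, d]], det = ad - bc
det = (3)(-1) - (-2)(-2) = -3 - 4 = -7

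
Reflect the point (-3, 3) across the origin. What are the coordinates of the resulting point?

Reflection across origin: (-3, 3) → (3, -3)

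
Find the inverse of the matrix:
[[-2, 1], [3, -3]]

For [[a,b],[c,d]], inverse = (1/det)·[[d,-b],[-c,a]]
det = (-2)(-3) - (1)(3) = 6 - 3 = 3
Inverse = (1/3)·[[-3, -1], [-3, -2]]
= [[-1, -1/3], [-1, -2/3]]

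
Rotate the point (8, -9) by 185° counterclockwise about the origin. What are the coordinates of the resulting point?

Rotation matrix for 185°: [[cos 185°, -sin 185°], [sin 185°, cos 185°]] ≈ [[-0.996195, 0.087156], [-0.087156, -0.996195]]
[[-0.996195, 0.087156], [-0.087156, -0.996195]] × [8, -9]ᵀ ≈ [-8.7540, 8.2685]ᵀ
Result: (-8.7540, 8.2685)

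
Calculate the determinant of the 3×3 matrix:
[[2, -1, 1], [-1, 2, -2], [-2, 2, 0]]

Expansion along first row:
det = 2·det([[2,-2],[2,0]]) - -1·det([[-1,-2],[-2,0]]) + 1·det([[-1,2],[-2,2]])
    = 2·(2·0 - -2·2) - -1·(-1·0 - -2·-2) + 1·(-1·2 - 2·-2)
    = 2·4 - -1·-4 + 1·2
    = 8 + -4 + 2 = 6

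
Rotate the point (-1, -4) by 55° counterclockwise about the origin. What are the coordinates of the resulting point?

Rotation matrix for 55°: [[cos 55°, -sin 55°], [sin 55°, cos 55°]] ≈ [[0.573576, -0.819152], [0.819152, 0.573576]]
[[0.573576, -0.819152], [0.819152, 0.573576]] × [-1, -4]ᵀ ≈ [2.7030, -3.1135]ᵀ
Result: (2.7030, -3.1135)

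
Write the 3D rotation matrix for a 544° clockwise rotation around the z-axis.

Rotation matrix for clockwise 544° around z-axis:
A clockwise rotation by 544° is a counterclockwise rotation by -544°.
cos(-544°) = -0.9976, sin(-544°) = 0.0698
Result: [[-0.9976, -0.0698, 0], [0.0698, -0.9976, 0], [0, 0, 1]]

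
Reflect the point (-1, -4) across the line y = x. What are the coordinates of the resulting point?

Reflection across line y = x: (-1, -4) → (-4, -1)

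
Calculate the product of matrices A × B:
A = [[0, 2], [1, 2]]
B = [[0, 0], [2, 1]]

Matrix multiplication:
C[0][0] = 0×0 + 2×2 = 4
C[0][1] = 0×0 + 2×1 = 2
C[1][0] = 1×0 + 2×2 = 4
C[1][1] = 1×0 + 2×1 = 2
Result: [[4, 2], [4, 2]]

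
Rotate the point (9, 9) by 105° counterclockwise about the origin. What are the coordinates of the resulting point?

Rotation matrix for 105°: [[cos 105°, -sin 105°], [sin 105°, cos 105°]] ≈ [[-0.258819, -0.965926], [0.965926, -0.258819]]
[[-0.258819, -0.965926], [0.965926, -0.258819]] × [9, 9]ᵀ ≈ [-11.0227, 6.3640]ᵀ
Result: (-11.0227, 6.3640)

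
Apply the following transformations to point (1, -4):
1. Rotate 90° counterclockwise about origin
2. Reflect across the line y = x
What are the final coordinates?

Step 1: Rotate 90° → (4, 1)
Step 2: Reflect across line y = x → (1, 4)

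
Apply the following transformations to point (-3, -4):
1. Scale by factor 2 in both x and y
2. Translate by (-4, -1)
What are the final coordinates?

Step 1: Scale (-3, -4) by 2 → (-6, -8)
Step 2: Translate by (-4, -1) → (-10, -9)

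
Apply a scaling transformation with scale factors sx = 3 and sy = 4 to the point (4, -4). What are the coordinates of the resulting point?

Scaling matrix:
[[3, 0], [0, 4]]
Result: (4 × 3, -4 × 4) = (12, -16)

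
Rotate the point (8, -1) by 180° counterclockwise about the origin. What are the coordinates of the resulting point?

Rotation matrix for 180°: [[cos 180°, -sin 180°], [sin 180°, cos 180°]] = [[-1, 0], [0, -1]]
[[-1, 0], [0, -1]] × [8, -1]ᵀ = [-8, 1]ᵀ
Result: (-8, 1)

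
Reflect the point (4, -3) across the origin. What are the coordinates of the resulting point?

Reflection across origin: (4, -3) → (-4, 3)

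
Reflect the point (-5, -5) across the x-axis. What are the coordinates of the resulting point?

Reflection across x-axis: (-5, -5) → (-5, 5)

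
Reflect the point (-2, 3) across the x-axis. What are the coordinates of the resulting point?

Reflection across x-axis: (-2, 3) → (-2, -3)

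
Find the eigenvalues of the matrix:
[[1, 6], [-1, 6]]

Characteristic equation: det(A - λI) = 0
λ² - (trace)λ + (det) = 0
trace = 1 + 6 = 7, det = (1)(6) - (6)(-1) = 12
λ² - (7)λ + (12) = 0
λ = (7 ± √((7)² - 4·(12))) / 2 = (7 ± √1) / 2
Solving: λ = 3, 4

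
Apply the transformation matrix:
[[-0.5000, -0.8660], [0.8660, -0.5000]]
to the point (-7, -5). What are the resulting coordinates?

Matrix multiplication:
[[-0.5000, -0.8660], [0.8660, -0.5000]] × [-7, -5]ᵀ
= [(-0.5000)(-7) + (-0.8660)(-5), (0.8660)(-7) + (-0.5000)(-5)]ᵀ
= [7.8300, -3.5620]ᵀ
Result: (7.8300, -3.5620)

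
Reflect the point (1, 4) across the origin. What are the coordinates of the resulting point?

Reflection across origin: (1, 4) → (-1, -4)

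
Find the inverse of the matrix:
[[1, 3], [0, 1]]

For [[a,b],[c,d]], inverse = (1/det)·[[d,-b],[-c,a]]
det = (1)(1) - (3)(0) = 1 - 0 = 1
Inverse = [[1, -3], [0, 1]]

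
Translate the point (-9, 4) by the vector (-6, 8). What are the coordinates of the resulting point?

Translation by (-6, 8) (homogeneous matrix [[1, 0, -6], [0, 1, 8], [0, 0, 1]]):
x' = -9 + -6 = -15
y' = 4 + 8 = 12
Result: (-15, 12)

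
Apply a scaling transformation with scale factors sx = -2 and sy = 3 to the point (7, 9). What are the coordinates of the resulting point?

Scaling matrix:
[[-2, 0], [0, 3]]
Result: (7 × -2, 9 × 3) = (-14, 27)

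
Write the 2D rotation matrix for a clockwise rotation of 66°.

Rotation matrix formula: [[cos θ, -sin θ], [sin θ, cos θ]]
A clockwise rotation by 66° is equivalent to a counterclockwise rotation by -66°.
For θ = -66°:
cos(-66°) = 0.4067
sin(-66°) = -0.9135
Result: [[0.4067, 0.9135], [-0.9135, 0.4067]]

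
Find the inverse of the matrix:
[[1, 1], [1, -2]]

For [[a,b],[c,d]], inverse = (1/det)·[[d,-b],[-c,a]]
det = (1)(-2) - (1)(1) = -2 - 1 = -3
Inverse = (1/-3)·[[-2, -1], [-1, 1]]
= [[2/3, 1/3], [1/3, -1/3]]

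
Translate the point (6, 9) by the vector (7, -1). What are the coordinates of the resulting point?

Translation by (7, -1) (homogeneous matrix [[1, 0, 7], [0, 1, -1], [0, 0, 1]]):
x' = 6 + 7 = 13
y' = 9 + -1 = 8
Result: (13, 8)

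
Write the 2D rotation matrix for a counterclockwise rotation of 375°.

Rotation matrix formula: [[cos θ, -sin θ], [sin θ, cos θ]]
For θ = 375°:
cos(375°) = 0.9659
sin(375°) = 0.2588
Result: [[0.9659, -0.2588], [0.2588, 0.9659]]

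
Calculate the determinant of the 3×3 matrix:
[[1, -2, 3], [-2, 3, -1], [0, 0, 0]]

Expansion along first row:
det = 1·det([[3,-1],[0,0]]) - -2·det([[-2,-1],[0,0]]) + 3·det([[-2,3],[0,0]])
    = 1·(3·0 - -1·0) - -2·(-2·0 - -1·0) + 3·(-2·0 - 3·0)
    = 1·0 - -2·0 + 3·0
    = 0 + 0 + 0 = 0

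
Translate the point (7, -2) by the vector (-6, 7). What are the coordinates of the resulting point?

Translation by (-6, 7) (homogeneous matrix [[1, 0, -6], [0, 1, 7], [0, 0, 1]]):
x' = 7 + -6 = 1
y' = -2 + 7 = 5
Result: (1, 5)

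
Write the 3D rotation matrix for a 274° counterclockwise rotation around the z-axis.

Rotation matrix for counterclockwise 274° around z-axis:
cos(274°) = 0.0698, sin(274°) = -0.9976
Result: [[0.0698, 0.9976, 0], [-0.9976, 0.0698, 0], [0, 0, 1]]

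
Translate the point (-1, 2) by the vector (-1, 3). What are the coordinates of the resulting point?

Translation by (-1, 3) (homogeneous matrix [[1, 0, -1], [0, 1, 3], [0, 0, 1]]):
x' = -1 + -1 = -2
y' = 2 + 3 = 5
Result: (-2, 5)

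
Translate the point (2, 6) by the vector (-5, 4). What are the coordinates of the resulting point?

Translation by (-5, 4) (homogeneous matrix [[1, 0, -5], [0, 1, 4], [0, 0, 1]]):
x' = 2 + -5 = -3
y' = 6 + 4 = 10
Result: (-3, 10)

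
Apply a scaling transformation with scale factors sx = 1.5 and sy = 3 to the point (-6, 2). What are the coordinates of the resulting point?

Scaling matrix:
[[1.50, 0], [0, 3]]
Result: (-6 × 1.5, 2 × 3) = (-9, 6)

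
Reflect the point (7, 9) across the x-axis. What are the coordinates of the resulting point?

Reflection across x-axis: (7, 9) → (7, -9)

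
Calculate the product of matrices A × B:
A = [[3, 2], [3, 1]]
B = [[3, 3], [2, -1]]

Matrix multiplication:
C[0][0] = 3×3 + 2×2 = 13
C[0][1] = 3×3 + 2×-1 = 7
C[1][0] = 3×3 + 1×2 = 11
C[1][1] = 3×3 + 1×-1 = 8
Result: [[13, 7], [11, 8]]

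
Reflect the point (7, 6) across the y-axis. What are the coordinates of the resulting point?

Reflection across y-axis: (7, 6) → (-7, 6)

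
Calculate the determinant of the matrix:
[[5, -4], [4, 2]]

For a 2×2 matrix [[a, b], [c, d]], det = ad - bc
det = (5)(2) - (-4)(4) = 10 - -16 = 26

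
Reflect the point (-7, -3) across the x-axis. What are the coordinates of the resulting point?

Reflection across x-axis: (-7, -3) → (-7, 3)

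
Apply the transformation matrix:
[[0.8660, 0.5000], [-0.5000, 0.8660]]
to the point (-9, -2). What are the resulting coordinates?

Matrix multiplication:
[[0.8660, 0.5000], [-0.5000, 0.8660]] × [-9, -2]ᵀ
= [(0.8660)(-9) + (0.5000)(-2), (-0.5000)(-9) + (0.8660)(-2)]ᵀ
= [-8.7940, 2.7680]ᵀ
Result: (-8.7940, 2.7680)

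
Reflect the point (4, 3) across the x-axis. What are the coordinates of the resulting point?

Reflection across x-axis: (4, 3) → (4, -3)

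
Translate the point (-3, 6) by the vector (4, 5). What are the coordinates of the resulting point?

Translation by (4, 5) (homogeneous matrix [[1, 0, 4], [0, 1, 5], [0, 0, 1]]):
x' = -3 + 4 = 1
y' = 6 + 5 = 11
Result: (1, 11)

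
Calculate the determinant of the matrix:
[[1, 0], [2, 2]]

For a 2×2 matrix [[a, b], [c, d]], det = ad - bc
det = (1)(2) - (0)(2) = 2 - 0 = 2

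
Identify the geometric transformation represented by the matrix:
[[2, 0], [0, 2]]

This matrix represents: uniform scaling by factor 2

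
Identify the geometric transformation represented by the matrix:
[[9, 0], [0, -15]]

This matrix represents: non-uniform scaling by sx = 9, sy = -15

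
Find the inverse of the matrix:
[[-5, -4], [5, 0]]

For [[a,b],[c,d]], inverse = (1/det)·[[d,-b],[-c,a]]
det = (-5)(0) - (-4)(5) = 0 - -20 = 20
Inverse = (1/20)·[[0, 4], [-5, -5]]
= [[0, 1/5], [-1/4, -1/4]]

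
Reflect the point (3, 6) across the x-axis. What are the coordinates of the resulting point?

Reflection across x-axis: (3, 6) → (3, -6)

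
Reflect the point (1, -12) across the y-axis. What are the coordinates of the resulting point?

Reflection across y-axis: (1, -12) → (-1, -12)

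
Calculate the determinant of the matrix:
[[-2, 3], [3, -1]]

For a 2×2 matrix [[a, b], [c, d]], det = ad - bc
det = (-2)(-1) - (3)(3) = 2 - 9 = -7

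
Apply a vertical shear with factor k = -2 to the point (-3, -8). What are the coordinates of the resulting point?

Shear matrix for vertical shear with factor k = -2:
[[1, 0], [-2, 1]]
Result: (-3, -8) → (-3, -2)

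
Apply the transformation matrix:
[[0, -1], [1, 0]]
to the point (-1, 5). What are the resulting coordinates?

Matrix multiplication:
[[0, -1], [1, 0]] × [-1, 5]ᵀ
= [(0)(-1) + (-1)(5), (1)(-1) + (0)(5)]ᵀ
= [-5, -1]ᵀ
Result: (-5, -1)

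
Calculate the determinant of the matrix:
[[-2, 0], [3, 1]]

For a 2×2 matrix [[a, b], [c, d]], det = ad - bc
det = (-2)(1) - (0)(3) = -2 - 0 = -2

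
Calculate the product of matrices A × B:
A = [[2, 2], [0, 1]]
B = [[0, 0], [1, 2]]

Matrix multiplication:
C[0][0] = 2×0 + 2×1 = 2
C[0][1] = 2×0 + 2×2 = 4
C[1][0] = 0×0 + 1×1 = 1
C[1][1] = 0×0 + 1×2 = 2
Result: [[2, 4], [1, 2]]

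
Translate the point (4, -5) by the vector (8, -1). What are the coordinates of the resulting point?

Translation by (8, -1) (homogeneous matrix [[1, 0, 8], [0, 1, -1], [0, 0, 1]]):
x' = 4 + 8 = 12
y' = -5 + -1 = -6
Result: (12, -6)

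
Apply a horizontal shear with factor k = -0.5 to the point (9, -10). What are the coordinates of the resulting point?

Shear matrix for horizontal shear with factor k = -0.5:
[[1, -0.50], [0, 1]]
Result: (9, -10) → (14, -10)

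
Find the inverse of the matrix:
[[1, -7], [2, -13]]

For [[a,b],[c,d]], inverse = (1/det)·[[d,-b],[-c,a]]
det = (1)(-13) - (-7)(2) = -13 - -14 = 1
Inverse = [[-13, 7], [-2, 1]]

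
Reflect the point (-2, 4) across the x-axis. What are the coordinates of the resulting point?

Reflection across x-axis: (-2, 4) → (-2, -4)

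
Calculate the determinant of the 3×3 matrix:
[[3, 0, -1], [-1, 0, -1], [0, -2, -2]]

Expansion along first row:
det = 3·det([[0,-1],[-2,-2]]) - 0·det([[-1,-1],[0,-2]]) + -1·det([[-1,0],[0,-2]])
    = 3·(0·-2 - -1·-2) - 0·(-1·-2 - -1·0) + -1·(-1·-2 - 0·0)
    = 3·-2 - 0·2 + -1·2
    = -6 + 0 + -2 = -8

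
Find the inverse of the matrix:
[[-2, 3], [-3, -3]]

For [[a,b],[c,d]], inverse = (1/det)·[[d,-b],[-c,a]]
det = (-2)(-3) - (3)(-3) = 6 - -9 = 15
Inverse = (1/15)·[[-3, -3], [3, -2]]
= [[-1/5, -1/5], [1/5, -2/15]]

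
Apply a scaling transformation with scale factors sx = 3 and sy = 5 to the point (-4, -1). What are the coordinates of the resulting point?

Scaling matrix:
[[3, 0], [0, 5]]
Result: (-4 × 3, -1 × 5) = (-12, -5)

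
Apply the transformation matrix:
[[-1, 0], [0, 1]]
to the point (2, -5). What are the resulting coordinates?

Matrix multiplication:
[[-1, 0], [0, 1]] × [2, -5]ᵀ
= [(-1)(2) + (0)(-5), (0)(2) + (1)(-5)]ᵀ
= [-2, -5]ᵀ
Result: (-2, -5)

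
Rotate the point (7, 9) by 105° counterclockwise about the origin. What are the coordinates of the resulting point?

Rotation matrix for 105°: [[cos 105°, -sin 105°], [sin 105°, cos 105°]] ≈ [[-0.258819, -0.965926], [0.965926, -0.258819]]
[[-0.258819, -0.965926], [0.965926, -0.258819]] × [7, 9]ᵀ ≈ [-10.5051, 4.4321]ᵀ
Result: (-10.5051, 4.4321)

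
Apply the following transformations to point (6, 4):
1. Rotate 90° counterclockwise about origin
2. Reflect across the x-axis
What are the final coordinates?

Step 1: Rotate 90° → (-4, 6)
Step 2: Reflect across x-axis → (-4, -6)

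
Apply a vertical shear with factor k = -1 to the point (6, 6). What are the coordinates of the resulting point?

Shear matrix for vertical shear with factor k = -1:
[[1, 0], [-1, 1]]
Result: (6, 6) → (6, 0)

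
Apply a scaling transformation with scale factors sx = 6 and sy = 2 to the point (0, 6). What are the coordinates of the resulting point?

Scaling matrix:
[[6, 0], [0, 2]]
Result: (0 × 6, 6 × 2) = (0, 12)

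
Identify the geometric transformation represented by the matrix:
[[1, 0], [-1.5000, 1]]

This matrix represents: vertical shear with factor -1.5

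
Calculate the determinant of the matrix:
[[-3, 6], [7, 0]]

For a 2×2 matrix [[a, b], [c, d]], det = ad - bc
det = (-3)(0) - (6)(7) = 0 - 42 = -42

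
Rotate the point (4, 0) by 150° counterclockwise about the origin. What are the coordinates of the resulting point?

Rotation matrix for 150°: [[cos 150°, -sin 150°], [sin 150°, cos 150°]] ≈ [[-0.866025, -0.500000], [0.500000, -0.866025]]
[[-0.866025, -0.500000], [0.500000, -0.866025]] × [4, 0]ᵀ ≈ [-3.4641, 2]ᵀ
Result: (-3.4641, 2)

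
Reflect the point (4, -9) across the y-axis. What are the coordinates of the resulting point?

Reflection across y-axis: (4, -9) → (-4, -9)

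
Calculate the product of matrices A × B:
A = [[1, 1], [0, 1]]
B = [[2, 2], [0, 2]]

Matrix multiplication:
C[0][0] = 1×2 + 1×0 = 2
C[0][1] = 1×2 + 1×2 = 4
C[1][0] = 0×2 + 1×0 = 0
C[1][1] = 0×2 + 1×2 = 2
Result: [[2, 4], [0, 2]]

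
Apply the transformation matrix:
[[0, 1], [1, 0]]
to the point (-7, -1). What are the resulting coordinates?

Matrix multiplication:
[[0, 1], [1, 0]] × [-7, -1]ᵀ
= [(0)(-7) + (1)(-1), (1)(-7) + (0)(-1)]ᵀ
= [-1, -7]ᵀ
Result: (-1, -7)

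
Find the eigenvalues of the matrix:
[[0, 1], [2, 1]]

Characteristic equation: det(A - λI) = 0
λ² - (trace)λ + (det) = 0
trace = 0 + 1 = 1, det = (0)(1) - (1)(2) = -2
λ² - (1)λ + (-2) = 0
λ = (1 ± √((1)² - 4·(-2))) / 2 = (1 ± √9) / 2
Solving: λ = -1, 2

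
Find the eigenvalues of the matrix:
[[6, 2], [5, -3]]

Characteristic equation: det(A - λI) = 0
λ² - (trace)λ + (det) = 0
trace = 6 + -3 = 3, det = (6)(-3) - (2)(5) = -28
λ² - (3)λ + (-28) = 0
λ = (3 ± √((3)² - 4·(-28))) / 2 = (3 ± √121) / 2
Solving: λ = -4, 7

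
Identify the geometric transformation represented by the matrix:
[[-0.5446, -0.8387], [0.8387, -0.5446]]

This matrix represents: rotation by 123° counterclockwise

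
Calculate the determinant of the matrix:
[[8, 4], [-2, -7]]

For a 2×2 matrix [[a, b], [c, d]], det = ad - bc
det = (8)(-7) - (4)(-2) = -56 - -8 = -48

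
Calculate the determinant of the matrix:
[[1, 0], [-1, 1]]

For a 2×2 matrix [[a, b], [c, d]], det = ad - bc
det = (1)(1) - (0)(-1) = 1 - 0 = 1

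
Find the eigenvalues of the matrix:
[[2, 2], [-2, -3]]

Characteristic equation: det(A - λI) = 0
λ² - (trace)λ + (det) = 0
trace = 2 + -3 = -1, det = (2)(-3) - (2)(-2) = -2
λ² - (-1)λ + (-2) = 0
λ = (-1 ± √((-1)² - 4·(-2))) / 2 = (-1 ± √9) / 2
Solving: λ = -2, 1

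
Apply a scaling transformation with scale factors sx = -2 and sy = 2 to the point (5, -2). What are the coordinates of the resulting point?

Scaling matrix:
[[-2, 0], [0, 2]]
Result: (5 × -2, -2 × 2) = (-10, -4)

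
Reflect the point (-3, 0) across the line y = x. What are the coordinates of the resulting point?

Reflection across line y = x: (-3, 0) → (0, -3)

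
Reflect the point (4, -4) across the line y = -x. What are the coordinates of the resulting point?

Reflection across line y = -x: (4, -4) → (4, -4)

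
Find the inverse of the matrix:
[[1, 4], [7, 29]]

For [[a,b],[c,d]], inverse = (1/det)·[[d,-b],[-c,a]]
det = (1)(29) - (4)(7) = 29 - 28 = 1
Inverse = [[29, -4], [-7, 1]]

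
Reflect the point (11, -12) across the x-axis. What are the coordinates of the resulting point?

Reflection across x-axis: (11, -12) → (11, 12)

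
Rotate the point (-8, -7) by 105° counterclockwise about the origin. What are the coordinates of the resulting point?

Rotation matrix for 105°: [[cos 105°, -sin 105°], [sin 105°, cos 105°]] ≈ [[-0.258819, -0.965926], [0.965926, -0.258819]]
[[-0.258819, -0.965926], [0.965926, -0.258819]] × [-8, -7]ᵀ ≈ [8.8320, -5.9157]ᵀ
Result: (8.8320, -5.9157)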